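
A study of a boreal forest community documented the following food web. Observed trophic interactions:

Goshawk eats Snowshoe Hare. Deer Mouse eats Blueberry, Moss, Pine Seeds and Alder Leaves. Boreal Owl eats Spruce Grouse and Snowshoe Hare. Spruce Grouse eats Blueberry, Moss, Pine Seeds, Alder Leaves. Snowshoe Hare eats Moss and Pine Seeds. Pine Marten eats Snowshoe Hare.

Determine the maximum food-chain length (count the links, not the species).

One longest chain: Pine Seeds → Snowshoe Hare → Pine Marten.
It has 3 species and 2 links.

2 links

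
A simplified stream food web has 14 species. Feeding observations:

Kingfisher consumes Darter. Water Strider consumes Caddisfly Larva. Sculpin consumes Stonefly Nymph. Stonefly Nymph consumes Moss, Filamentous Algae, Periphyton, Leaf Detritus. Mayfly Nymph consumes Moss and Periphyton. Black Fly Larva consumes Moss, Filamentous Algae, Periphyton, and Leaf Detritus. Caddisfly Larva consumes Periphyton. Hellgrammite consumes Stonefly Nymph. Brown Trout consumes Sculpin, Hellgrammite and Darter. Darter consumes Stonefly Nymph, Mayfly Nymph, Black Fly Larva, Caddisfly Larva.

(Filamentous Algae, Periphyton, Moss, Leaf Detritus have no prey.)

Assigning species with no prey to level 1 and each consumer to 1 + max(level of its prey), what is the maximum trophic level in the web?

4

Basal resources (level 1): Filamentous Algae, Periphyton, Moss, Leaf Detritus.
Filamentous Algae → Stonefly Nymph → Hellgrammite → Brown Trout gives Brown Trout level 4.
No species has a prey at level 4, so no species reaches level 5.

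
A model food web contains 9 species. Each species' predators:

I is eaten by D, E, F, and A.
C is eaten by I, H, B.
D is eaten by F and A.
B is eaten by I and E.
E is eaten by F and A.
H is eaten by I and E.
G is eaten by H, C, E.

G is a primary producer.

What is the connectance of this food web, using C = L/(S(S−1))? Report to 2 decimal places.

The web has S = 9 species and L = 18 feeding links.
C = L / (S(S−1)) = 18 / 72 = 0.2500 ≈ 0.25.

C = 0.25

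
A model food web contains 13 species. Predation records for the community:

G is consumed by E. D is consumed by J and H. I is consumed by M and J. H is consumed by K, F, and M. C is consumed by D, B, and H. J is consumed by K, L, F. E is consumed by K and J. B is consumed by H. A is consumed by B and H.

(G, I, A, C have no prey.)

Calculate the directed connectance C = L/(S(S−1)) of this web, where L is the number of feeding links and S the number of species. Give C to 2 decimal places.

The web has S = 13 species and L = 19 feeding links.
C = L / (S(S−1)) = 19 / 156 = 0.1218 ≈ 0.12.

C = 0.12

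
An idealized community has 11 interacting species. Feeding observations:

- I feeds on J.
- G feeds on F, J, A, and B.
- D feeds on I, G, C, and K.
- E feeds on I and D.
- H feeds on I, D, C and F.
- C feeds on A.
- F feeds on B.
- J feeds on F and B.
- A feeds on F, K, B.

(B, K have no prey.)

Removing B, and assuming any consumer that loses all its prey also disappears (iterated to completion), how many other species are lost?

Remove B.
Round 1: F (all prey gone) → extinct.
Round 2: J (all prey gone) → extinct.
Round 3: I (all prey gone) → extinct.
No further losses. Total secondary extinctions: 3.

3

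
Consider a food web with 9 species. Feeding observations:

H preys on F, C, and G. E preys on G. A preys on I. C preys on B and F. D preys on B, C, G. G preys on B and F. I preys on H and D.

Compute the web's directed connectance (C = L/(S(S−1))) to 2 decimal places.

The web has S = 9 species and L = 14 feeding links.
C = L / (S(S−1)) = 14 / 72 = 0.1944 ≈ 0.19.

C = 0.19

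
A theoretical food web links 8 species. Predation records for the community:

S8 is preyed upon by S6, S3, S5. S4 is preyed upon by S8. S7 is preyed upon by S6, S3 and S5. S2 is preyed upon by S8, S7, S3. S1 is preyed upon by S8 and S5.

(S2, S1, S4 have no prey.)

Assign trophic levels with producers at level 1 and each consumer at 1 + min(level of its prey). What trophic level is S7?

S2 is a producer → level 1.
S7 eats S2 → level 2.

Trophic level 2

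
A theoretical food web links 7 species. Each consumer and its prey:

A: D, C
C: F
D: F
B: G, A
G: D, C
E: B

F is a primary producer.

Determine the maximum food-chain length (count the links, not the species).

One longest chain: F → D → G → B → E.
It has 5 species and 4 links.

4 links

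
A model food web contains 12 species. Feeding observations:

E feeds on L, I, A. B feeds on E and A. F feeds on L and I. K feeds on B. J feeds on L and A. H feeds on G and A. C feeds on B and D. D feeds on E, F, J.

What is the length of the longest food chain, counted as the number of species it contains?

4 species

One longest chain: A → E → B → K.
It has 4 species and 3 links.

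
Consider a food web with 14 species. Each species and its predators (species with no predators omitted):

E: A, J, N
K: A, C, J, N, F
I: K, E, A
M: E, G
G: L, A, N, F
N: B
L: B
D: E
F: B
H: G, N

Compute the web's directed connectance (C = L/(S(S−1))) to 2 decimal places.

C = 0.13

The web has S = 14 species and L = 23 feeding links.
C = L / (S(S−1)) = 23 / 182 = 0.1264 ≈ 0.13.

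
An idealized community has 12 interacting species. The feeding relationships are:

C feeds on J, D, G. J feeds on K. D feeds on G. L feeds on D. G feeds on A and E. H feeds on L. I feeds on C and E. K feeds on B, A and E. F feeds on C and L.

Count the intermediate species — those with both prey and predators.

6

Intermediate species (has both prey and predators): K, G, J, D, L, C.
Count: 6.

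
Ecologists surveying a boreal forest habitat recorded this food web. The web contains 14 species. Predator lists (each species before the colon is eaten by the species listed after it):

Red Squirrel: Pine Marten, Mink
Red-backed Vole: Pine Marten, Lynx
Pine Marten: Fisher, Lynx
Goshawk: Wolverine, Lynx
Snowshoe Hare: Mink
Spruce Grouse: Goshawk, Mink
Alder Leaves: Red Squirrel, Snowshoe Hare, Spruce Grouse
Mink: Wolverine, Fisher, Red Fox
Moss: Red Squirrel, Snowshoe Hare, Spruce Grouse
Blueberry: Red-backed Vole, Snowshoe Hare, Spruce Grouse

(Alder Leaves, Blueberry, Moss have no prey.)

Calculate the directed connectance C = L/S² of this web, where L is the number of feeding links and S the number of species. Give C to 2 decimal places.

The web has S = 14 species and L = 23 feeding links.
C = L / S² = 23 / 196 = 0.1173 ≈ 0.12.

C = 0.12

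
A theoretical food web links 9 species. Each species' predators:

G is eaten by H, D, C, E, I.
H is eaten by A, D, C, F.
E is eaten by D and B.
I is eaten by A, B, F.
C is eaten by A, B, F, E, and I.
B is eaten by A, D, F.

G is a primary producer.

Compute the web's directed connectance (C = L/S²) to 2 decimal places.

C = 0.27

The web has S = 9 species and L = 22 feeding links.
C = L / S² = 22 / 81 = 0.2716 ≈ 0.27.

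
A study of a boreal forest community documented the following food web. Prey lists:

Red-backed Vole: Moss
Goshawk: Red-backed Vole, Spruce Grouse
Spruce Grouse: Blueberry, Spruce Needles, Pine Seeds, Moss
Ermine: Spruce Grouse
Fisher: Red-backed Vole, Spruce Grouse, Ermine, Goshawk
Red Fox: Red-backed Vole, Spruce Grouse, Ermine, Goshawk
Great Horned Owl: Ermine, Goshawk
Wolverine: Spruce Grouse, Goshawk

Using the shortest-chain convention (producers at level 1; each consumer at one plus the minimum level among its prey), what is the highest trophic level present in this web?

Producers (level 1): Blueberry, Spruce Needles, Pine Seeds, Moss.
Following each consumer down to its lowest-level prey: Blueberry → Spruce Grouse → Ermine → Great Horned Owl (levels 1 through 4).
All prey of Great Horned Owl (Ermine 3, Goshawk 3) are at level 3 or above, so Great Horned Owl is at level 1 + 3 = 4.
Every consumer has at least one prey at level 3 or below, so none exceeds level 4.

4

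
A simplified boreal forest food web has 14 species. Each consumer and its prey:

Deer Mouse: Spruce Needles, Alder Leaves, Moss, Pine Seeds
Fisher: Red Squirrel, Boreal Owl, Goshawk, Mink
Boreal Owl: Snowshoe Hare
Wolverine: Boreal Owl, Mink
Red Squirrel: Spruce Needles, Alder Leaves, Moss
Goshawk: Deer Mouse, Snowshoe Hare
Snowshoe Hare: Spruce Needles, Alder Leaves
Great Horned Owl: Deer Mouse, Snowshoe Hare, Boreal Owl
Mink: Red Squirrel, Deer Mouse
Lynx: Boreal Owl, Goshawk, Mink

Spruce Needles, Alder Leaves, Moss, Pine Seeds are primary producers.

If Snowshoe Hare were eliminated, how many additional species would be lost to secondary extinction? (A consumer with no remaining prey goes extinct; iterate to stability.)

1

Remove Snowshoe Hare.
Round 1: Boreal Owl (all prey gone) → extinct.
No further losses. Total secondary extinctions: 1.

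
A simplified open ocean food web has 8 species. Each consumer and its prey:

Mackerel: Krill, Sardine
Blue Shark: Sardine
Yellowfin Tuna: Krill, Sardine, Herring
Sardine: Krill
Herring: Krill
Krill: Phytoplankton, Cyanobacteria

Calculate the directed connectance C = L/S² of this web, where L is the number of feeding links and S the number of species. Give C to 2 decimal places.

The web has S = 8 species and L = 10 feeding links.
C = L / S² = 10 / 64 = 0.1562 ≈ 0.16.

C = 0.16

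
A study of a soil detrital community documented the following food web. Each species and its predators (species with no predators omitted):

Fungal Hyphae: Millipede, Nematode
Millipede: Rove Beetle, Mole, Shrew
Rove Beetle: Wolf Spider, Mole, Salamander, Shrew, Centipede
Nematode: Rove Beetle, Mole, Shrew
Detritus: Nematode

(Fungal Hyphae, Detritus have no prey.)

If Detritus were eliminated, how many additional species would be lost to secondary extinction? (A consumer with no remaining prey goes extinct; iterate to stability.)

Remove Detritus.
Every predator of it retains at least one other prey: Nematode still has Fungal Hyphae.
No consumer loses all prey, so no secondary extinctions occur.

0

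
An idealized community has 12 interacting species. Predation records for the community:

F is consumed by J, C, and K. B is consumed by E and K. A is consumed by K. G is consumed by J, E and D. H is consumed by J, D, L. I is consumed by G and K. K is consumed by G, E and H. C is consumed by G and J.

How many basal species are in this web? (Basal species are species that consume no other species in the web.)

4

Basal species (no prey listed): I, B, F, A.
Count: 4.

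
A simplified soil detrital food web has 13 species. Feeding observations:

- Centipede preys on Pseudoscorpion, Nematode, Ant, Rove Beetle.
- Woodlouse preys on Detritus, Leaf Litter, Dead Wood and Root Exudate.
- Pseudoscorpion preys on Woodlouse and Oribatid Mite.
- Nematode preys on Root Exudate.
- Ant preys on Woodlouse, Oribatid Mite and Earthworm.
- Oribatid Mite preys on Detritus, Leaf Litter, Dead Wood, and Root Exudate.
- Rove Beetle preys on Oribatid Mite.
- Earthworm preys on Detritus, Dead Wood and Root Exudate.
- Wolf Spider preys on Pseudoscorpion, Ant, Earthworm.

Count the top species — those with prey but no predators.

Top species (has prey, but nothing eats it): Centipede, Wolf Spider.
Count: 2.

2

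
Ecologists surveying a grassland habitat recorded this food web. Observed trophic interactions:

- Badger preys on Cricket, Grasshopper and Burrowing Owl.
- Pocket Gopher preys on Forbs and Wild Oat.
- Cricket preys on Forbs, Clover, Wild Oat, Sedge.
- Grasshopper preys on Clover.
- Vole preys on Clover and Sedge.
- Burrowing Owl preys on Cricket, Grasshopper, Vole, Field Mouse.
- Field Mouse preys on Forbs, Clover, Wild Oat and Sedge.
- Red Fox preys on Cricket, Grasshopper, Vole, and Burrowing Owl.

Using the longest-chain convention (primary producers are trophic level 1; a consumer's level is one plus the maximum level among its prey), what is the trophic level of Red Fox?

Trophic level 4

Sedge is a producer → level 1.
Cricket eats Sedge (level 1); other prey at levels: Wild Oat 1, Clover 1, Forbs 1 → level 2.
Burrowing Owl eats Cricket (level 2); other prey at levels: Vole 2, Grasshopper 2, Field Mouse 2 → level 3.
Red Fox eats Burrowing Owl (level 3); other prey at levels: Vole 2, Grasshopper 2, Cricket 2 → level 4.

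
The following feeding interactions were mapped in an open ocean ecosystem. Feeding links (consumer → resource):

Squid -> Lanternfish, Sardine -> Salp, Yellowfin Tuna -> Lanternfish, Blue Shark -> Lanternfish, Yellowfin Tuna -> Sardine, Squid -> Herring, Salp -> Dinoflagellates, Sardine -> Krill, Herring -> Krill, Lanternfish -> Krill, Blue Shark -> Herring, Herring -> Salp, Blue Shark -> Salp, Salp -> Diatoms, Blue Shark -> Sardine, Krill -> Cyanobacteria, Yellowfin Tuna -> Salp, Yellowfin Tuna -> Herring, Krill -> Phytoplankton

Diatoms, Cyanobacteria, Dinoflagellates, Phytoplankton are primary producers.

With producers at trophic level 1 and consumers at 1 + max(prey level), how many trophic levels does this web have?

Producers (level 1): Diatoms, Cyanobacteria, Dinoflagellates, Phytoplankton.
Diatoms → Salp → Herring → Yellowfin Tuna gives Yellowfin Tuna level 4.
No species has a prey at level 4, so no species reaches level 5.

4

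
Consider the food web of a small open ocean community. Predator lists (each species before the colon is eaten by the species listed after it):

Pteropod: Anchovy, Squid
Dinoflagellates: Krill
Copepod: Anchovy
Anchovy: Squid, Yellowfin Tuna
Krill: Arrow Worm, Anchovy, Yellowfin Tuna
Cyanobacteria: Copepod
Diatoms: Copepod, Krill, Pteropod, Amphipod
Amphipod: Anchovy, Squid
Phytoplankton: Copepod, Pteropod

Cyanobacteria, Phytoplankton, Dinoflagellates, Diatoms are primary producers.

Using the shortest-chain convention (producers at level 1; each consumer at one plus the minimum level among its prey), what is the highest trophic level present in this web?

3

Producers (level 1): Cyanobacteria, Phytoplankton, Dinoflagellates, Diatoms.
Following each consumer down to its lowest-level prey: Cyanobacteria → Copepod → Anchovy (levels 1 through 3).
All prey of Anchovy (Copepod 2, Krill 2, Pteropod 2, Amphipod 2) are at level 2 or above, so Anchovy is at level 1 + 2 = 3.
Every consumer has at least one prey at level 2 or below, so none exceeds level 3.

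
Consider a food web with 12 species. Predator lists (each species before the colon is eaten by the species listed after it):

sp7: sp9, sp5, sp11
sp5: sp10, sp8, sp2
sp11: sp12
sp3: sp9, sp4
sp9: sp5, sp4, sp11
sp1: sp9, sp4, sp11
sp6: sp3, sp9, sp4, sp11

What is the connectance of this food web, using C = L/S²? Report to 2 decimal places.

The web has S = 12 species and L = 19 feeding links.
C = L / S² = 19 / 144 = 0.1319 ≈ 0.13.

C = 0.13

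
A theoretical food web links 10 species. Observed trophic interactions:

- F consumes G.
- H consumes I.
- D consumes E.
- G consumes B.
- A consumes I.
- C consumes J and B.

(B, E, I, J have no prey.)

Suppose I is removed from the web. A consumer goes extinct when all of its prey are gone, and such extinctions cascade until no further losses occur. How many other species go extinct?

Remove I.
Round 1: H (all prey gone), A (all prey gone) → extinct.
No further losses. Total secondary extinctions: 2.

2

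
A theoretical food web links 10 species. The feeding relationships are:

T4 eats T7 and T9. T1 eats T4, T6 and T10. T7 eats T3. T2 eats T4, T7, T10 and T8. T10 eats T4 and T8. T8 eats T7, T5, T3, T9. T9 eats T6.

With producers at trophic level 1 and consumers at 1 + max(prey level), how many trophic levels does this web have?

Producers (level 1): T5, T6, T3.
T3 → T7 → T8 → T10 → T2 gives T2 level 5.
No species has a prey at level 5, so no species reaches level 6.

5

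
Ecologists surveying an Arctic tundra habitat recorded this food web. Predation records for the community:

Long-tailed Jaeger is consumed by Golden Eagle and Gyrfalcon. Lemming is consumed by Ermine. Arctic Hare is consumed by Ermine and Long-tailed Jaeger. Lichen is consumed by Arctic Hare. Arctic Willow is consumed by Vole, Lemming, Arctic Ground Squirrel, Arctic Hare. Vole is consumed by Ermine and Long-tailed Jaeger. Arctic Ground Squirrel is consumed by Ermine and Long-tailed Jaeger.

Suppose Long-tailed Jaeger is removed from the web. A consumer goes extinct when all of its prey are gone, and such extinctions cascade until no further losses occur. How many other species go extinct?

2

Remove Long-tailed Jaeger.
Round 1: Golden Eagle (all prey gone), Gyrfalcon (all prey gone) → extinct.
No further losses. Total secondary extinctions: 2.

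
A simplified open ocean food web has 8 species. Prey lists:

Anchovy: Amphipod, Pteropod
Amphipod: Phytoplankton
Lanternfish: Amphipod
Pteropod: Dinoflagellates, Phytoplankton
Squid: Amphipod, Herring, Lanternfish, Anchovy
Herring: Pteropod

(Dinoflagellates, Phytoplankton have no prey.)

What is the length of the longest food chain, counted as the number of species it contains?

One longest chain: Dinoflagellates → Pteropod → Herring → Squid.
It has 4 species and 3 links.

4 species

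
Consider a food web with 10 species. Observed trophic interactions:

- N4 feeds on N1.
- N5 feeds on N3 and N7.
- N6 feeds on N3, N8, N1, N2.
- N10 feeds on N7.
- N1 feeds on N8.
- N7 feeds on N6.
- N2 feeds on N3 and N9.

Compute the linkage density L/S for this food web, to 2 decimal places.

L/S = 1.20

There are L = 12 links among S = 10 species.
L/S = 12/10 = 1.2000 ≈ 1.20.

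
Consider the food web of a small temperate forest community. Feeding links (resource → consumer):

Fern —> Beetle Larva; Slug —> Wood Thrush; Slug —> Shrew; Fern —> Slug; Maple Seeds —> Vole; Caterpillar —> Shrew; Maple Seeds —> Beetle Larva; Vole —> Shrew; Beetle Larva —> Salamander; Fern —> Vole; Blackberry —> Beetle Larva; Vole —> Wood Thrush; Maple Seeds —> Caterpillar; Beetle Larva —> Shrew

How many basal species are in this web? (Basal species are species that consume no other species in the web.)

3

Basal species (no prey listed): Fern, Blackberry, Maple Seeds.
Count: 3.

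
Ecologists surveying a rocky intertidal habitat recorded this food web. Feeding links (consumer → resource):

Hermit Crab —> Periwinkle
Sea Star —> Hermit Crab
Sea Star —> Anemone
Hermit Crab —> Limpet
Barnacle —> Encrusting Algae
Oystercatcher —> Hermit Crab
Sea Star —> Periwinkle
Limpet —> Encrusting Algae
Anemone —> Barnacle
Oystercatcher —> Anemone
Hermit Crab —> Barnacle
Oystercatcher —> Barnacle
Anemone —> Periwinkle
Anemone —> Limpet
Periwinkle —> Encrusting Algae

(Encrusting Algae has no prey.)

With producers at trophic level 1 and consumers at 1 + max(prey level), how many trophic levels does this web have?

Producers (level 1): Encrusting Algae.
Encrusting Algae → Barnacle → Hermit Crab → Oystercatcher gives Oystercatcher level 4.
No species has a prey at level 4, so no species reaches level 5.

4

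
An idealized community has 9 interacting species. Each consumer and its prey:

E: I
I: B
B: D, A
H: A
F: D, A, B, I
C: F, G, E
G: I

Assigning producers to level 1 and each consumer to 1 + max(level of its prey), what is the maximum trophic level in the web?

Producers (level 1): D, A.
D → B → I → F → C gives C level 5.
No species has a prey at level 5, so no species reaches level 6.

5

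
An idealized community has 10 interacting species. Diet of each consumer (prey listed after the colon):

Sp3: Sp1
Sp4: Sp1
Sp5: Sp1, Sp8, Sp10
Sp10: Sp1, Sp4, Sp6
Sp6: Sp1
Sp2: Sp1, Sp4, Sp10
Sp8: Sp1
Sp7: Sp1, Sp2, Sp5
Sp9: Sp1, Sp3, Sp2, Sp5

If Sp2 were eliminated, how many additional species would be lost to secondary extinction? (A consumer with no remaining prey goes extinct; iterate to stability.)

0

Remove Sp2.
Every predator of it retains at least one other prey: Sp7 still has Sp1, Sp5; Sp9 still has Sp1, Sp3, Sp5.
No consumer loses all prey, so no secondary extinctions occur.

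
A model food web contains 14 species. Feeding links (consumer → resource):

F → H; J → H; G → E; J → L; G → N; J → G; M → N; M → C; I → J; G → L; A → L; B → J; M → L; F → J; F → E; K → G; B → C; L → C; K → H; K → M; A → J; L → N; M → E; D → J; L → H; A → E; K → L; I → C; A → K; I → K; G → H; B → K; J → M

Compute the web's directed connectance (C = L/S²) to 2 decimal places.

The web has S = 14 species and L = 33 feeding links.
C = L / S² = 33 / 196 = 0.1684 ≈ 0.17.

C = 0.17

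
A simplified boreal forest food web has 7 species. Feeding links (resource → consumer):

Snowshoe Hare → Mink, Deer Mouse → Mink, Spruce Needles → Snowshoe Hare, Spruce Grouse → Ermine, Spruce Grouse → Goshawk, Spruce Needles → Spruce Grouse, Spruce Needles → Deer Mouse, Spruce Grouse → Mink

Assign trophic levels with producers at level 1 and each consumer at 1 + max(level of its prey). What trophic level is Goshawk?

Trophic level 3

Spruce Needles is a producer → level 1.
Spruce Grouse eats Spruce Needles → level 2.
Goshawk eats Spruce Grouse → level 3.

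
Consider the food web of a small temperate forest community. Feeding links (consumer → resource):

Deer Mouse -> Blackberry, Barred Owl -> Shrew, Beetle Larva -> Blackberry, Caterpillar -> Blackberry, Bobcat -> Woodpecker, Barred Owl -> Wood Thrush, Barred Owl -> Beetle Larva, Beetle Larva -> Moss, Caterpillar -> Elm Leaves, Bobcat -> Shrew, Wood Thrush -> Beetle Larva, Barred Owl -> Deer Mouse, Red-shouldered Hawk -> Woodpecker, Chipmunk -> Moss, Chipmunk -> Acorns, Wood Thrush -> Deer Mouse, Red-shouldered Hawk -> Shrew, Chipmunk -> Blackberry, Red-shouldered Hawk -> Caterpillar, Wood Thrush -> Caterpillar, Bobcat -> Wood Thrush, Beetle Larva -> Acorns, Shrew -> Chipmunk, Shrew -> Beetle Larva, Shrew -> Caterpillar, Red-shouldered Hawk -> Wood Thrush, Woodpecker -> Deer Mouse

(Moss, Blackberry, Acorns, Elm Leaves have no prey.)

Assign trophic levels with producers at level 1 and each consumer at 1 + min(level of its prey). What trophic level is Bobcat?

Blackberry is a producer → level 1.
Caterpillar eats Blackberry → level 2.
Wood Thrush eats Caterpillar → level 3.
Bobcat eats Wood Thrush → level 4.
No prey of Bobcat is below level 3, so 4 is the minimum.

Trophic level 4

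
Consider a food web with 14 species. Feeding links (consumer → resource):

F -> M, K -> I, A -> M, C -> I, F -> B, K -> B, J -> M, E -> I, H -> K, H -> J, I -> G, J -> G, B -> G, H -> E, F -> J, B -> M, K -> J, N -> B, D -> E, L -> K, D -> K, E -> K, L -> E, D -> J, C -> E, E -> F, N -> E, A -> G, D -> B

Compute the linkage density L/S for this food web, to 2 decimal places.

There are L = 29 links among S = 14 species.
L/S = 29/14 = 2.0714 ≈ 2.07.

L/S = 2.07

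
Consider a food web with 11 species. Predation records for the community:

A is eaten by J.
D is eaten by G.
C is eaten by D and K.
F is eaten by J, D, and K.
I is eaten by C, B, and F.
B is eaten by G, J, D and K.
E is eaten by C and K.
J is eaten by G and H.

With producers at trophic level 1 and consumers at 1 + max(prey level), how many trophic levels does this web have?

Producers (level 1): E, I, A.
I → B → J → H gives H level 4.
No species has a prey at level 4, so no species reaches level 5.

4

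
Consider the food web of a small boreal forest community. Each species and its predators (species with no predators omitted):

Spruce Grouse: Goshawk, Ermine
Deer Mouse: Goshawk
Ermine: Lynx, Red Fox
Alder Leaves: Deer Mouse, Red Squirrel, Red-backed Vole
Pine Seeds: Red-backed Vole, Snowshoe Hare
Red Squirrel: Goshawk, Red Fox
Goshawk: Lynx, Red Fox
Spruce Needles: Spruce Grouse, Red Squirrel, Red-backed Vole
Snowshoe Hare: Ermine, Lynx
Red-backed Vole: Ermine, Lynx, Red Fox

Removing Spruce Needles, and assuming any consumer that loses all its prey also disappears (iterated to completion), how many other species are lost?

Remove Spruce Needles.
Round 1: Spruce Grouse (all prey gone) → extinct.
No further losses. Total secondary extinctions: 1.

1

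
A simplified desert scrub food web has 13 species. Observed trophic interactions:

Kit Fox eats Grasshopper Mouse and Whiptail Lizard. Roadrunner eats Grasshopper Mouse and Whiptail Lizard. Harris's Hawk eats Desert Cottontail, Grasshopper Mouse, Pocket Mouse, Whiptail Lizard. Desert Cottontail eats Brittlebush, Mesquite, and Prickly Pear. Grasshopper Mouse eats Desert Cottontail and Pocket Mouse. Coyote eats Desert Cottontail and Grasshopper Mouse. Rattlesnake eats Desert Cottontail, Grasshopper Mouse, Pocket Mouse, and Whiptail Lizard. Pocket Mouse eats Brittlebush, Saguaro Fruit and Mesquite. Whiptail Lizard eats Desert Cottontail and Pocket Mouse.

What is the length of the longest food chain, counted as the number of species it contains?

One longest chain: Mesquite → Desert Cottontail → Grasshopper Mouse → Coyote.
It has 4 species and 3 links.

4 species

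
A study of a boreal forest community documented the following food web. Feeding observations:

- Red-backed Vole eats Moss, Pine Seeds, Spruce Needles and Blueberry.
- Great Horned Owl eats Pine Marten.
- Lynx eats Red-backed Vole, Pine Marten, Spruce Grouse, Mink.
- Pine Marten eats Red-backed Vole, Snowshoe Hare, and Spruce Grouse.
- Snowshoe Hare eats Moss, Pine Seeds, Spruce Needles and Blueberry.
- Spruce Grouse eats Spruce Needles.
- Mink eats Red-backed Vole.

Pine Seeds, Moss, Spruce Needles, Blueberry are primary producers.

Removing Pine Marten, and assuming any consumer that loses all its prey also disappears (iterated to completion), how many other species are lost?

1

Remove Pine Marten.
Round 1: Great Horned Owl (all prey gone) → extinct.
No further losses. Total secondary extinctions: 1.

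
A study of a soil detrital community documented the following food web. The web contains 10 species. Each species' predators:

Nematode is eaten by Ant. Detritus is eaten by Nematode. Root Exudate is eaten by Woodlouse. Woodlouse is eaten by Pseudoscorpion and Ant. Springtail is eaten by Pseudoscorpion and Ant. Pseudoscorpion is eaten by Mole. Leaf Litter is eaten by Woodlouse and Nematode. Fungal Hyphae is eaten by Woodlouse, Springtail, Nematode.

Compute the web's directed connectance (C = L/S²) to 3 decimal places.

The web has S = 10 species and L = 13 feeding links.
C = L / S² = 13 / 100 = 0.1300 ≈ 0.130.

C = 0.130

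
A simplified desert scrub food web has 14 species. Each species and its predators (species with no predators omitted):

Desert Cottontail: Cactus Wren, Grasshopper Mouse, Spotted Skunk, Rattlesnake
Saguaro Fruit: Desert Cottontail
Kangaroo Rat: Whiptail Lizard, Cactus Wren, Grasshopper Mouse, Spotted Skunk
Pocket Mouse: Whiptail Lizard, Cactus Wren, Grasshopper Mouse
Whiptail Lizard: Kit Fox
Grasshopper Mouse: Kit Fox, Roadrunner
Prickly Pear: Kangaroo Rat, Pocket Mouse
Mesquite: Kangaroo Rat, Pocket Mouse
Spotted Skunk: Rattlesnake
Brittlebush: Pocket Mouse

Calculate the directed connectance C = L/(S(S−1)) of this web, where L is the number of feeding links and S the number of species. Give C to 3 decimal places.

C = 0.115

The web has S = 14 species and L = 21 feeding links.
C = L / (S(S−1)) = 21 / 182 = 0.1154 ≈ 0.115.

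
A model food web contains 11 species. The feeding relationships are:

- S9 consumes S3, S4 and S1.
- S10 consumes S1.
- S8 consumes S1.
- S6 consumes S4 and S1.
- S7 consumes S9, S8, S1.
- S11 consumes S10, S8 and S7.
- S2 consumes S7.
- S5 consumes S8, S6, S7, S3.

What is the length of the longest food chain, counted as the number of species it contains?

4 species

One longest chain: S3 → S9 → S7 → S11.
It has 4 species and 3 links.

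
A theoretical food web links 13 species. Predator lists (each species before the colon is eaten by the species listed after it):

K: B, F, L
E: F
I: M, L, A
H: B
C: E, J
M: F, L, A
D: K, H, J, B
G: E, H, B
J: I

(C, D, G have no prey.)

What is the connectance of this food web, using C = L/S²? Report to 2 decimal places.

C = 0.12

The web has S = 13 species and L = 21 feeding links.
C = L / S² = 21 / 169 = 0.1243 ≈ 0.12.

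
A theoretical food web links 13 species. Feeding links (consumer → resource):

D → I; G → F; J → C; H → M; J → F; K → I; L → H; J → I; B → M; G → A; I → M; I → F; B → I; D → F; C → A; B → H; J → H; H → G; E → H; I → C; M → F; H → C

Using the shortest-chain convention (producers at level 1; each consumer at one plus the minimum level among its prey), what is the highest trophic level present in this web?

Producers (level 1): F, A.
Following each consumer down to its lowest-level prey: A → C → H → E (levels 1 through 4).
All prey of E (H 3) are at level 3 or above, so E is at level 1 + 3 = 4.
Every consumer has at least one prey at level 3 or below, so none exceeds level 4.

4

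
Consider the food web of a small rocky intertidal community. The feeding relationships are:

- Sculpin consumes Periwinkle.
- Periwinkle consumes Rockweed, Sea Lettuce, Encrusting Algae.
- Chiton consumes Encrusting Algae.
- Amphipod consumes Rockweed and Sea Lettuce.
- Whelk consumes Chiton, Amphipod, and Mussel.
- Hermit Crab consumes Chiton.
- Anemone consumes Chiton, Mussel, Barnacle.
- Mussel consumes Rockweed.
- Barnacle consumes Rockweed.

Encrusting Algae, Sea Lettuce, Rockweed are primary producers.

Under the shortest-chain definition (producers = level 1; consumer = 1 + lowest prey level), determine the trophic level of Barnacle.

Rockweed is a producer → level 1.
Barnacle eats Rockweed → level 2.

Trophic level 2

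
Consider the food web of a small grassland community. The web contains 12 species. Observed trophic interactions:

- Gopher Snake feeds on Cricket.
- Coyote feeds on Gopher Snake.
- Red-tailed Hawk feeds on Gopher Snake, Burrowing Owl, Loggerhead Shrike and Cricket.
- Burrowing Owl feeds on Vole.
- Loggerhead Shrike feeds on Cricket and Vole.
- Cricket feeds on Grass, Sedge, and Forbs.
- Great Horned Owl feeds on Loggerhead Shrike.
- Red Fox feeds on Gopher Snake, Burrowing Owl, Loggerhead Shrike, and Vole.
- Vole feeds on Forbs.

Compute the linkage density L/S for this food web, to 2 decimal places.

L/S = 1.50

There are L = 18 links among S = 12 species.
L/S = 18/12 = 1.5000 ≈ 1.50.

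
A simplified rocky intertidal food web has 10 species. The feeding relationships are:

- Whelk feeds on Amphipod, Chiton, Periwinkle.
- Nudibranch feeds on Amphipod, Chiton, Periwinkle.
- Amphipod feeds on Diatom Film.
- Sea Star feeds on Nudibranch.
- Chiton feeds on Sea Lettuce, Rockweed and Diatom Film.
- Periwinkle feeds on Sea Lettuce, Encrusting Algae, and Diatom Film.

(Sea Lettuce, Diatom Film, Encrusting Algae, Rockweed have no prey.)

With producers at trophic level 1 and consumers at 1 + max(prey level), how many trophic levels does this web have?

Producers (level 1): Sea Lettuce, Diatom Film, Encrusting Algae, Rockweed.
Diatom Film → Amphipod → Nudibranch → Sea Star gives Sea Star level 4.
No species has a prey at level 4, so no species reaches level 5.

4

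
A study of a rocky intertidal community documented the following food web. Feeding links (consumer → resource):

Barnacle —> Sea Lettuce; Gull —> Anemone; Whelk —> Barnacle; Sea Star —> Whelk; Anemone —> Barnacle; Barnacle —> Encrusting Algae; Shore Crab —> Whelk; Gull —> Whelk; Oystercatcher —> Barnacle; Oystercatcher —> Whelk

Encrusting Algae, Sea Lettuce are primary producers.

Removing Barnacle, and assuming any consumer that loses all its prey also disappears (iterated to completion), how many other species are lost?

6

Remove Barnacle.
Round 1: Anemone (all prey gone), Whelk (all prey gone) → extinct.
Round 2: Shore Crab (all prey gone), Sea Star (all prey gone), Gull (all prey gone), Oystercatcher (all prey gone) → extinct.
No further losses. Total secondary extinctions: 6.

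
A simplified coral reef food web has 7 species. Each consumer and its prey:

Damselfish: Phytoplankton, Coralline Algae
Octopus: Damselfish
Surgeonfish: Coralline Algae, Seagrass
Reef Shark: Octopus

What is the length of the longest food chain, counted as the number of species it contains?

One longest chain: Phytoplankton → Damselfish → Octopus → Reef Shark.
It has 4 species and 3 links.

4 species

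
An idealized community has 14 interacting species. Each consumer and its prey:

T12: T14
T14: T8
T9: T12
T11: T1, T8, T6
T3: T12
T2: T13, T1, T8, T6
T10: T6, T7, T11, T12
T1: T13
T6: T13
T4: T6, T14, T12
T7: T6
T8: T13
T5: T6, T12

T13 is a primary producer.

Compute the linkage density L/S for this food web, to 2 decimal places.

There are L = 24 links among S = 14 species.
L/S = 24/14 = 1.7143 ≈ 1.71.

L/S = 1.71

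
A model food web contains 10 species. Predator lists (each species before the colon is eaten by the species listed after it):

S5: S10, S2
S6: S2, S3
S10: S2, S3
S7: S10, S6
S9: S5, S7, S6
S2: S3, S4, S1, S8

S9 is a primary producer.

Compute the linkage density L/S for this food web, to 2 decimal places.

There are L = 15 links among S = 10 species.
L/S = 15/10 = 1.5000 ≈ 1.50.

L/S = 1.50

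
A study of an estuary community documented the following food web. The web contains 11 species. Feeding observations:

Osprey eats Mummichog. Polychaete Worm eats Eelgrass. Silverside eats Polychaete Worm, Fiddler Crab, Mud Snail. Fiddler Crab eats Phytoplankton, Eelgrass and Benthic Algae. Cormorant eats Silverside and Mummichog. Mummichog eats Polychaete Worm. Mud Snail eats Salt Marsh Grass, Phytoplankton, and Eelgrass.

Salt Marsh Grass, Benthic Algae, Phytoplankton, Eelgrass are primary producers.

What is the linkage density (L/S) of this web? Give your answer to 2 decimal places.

There are L = 14 links among S = 11 species.
L/S = 14/11 = 1.2727 ≈ 1.27.

L/S = 1.27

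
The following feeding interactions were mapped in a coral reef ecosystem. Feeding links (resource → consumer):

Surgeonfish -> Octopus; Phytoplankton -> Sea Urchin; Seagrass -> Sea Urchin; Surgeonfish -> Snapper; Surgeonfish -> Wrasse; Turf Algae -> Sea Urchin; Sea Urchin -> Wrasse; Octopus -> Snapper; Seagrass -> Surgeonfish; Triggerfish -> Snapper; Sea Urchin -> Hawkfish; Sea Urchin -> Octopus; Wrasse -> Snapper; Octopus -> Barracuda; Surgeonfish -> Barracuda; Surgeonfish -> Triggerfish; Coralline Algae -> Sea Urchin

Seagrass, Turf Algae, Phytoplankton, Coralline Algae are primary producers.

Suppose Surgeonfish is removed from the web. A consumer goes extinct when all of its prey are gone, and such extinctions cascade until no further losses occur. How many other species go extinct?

Remove Surgeonfish.
Round 1: Triggerfish (all prey gone) → extinct.
No further losses. Total secondary extinctions: 1.

1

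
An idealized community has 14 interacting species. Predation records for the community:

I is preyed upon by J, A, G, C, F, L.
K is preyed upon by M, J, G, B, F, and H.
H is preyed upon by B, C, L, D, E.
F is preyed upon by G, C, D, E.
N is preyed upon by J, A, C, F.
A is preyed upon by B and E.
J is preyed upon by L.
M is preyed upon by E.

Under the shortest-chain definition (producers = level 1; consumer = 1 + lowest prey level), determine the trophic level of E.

K is a producer → level 1.
M eats K → level 2.
E eats M → level 3.
No prey of E is below level 2, so 3 is the minimum.

Trophic level 3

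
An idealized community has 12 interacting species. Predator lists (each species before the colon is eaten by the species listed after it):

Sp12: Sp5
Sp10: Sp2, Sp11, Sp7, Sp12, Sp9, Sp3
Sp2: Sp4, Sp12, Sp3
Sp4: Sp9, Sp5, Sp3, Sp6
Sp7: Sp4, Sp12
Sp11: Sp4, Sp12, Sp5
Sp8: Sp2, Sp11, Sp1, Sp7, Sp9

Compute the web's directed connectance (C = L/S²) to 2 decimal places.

The web has S = 12 species and L = 24 feeding links.
C = L / S² = 24 / 144 = 0.1667 ≈ 0.17.

C = 0.17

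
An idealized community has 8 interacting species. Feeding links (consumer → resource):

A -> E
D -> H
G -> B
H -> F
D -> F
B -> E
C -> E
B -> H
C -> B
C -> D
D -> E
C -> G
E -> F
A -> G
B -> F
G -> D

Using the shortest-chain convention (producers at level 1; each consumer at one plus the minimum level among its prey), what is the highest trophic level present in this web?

3

Producers (level 1): F.
Following each consumer down to its lowest-level prey: F → D → G (levels 1 through 3).
All prey of G (D 2, B 2) are at level 2 or above, so G is at level 1 + 2 = 3.
Every consumer has at least one prey at level 2 or below, so none exceeds level 3.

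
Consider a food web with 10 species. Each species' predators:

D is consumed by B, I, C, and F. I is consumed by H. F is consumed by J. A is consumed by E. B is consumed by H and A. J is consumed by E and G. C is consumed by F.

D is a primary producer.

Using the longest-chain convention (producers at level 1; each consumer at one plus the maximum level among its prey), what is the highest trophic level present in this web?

Producers (level 1): D.
D → C → F → J → E gives E level 5.
No species has a prey at level 5, so no species reaches level 6.

5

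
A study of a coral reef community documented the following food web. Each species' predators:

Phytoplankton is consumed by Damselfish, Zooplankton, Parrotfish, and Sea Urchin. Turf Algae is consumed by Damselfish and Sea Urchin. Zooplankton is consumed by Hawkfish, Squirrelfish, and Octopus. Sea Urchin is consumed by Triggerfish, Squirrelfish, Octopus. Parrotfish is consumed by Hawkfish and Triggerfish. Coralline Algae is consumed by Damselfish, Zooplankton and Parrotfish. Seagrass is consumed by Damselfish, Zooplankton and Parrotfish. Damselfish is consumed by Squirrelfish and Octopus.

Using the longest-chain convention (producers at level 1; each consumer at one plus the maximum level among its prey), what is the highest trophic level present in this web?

3

Producers (level 1): Coralline Algae, Phytoplankton, Turf Algae, Seagrass.
Coralline Algae → Parrotfish → Triggerfish gives Triggerfish level 3.
No species has a prey at level 3, so no species reaches level 4.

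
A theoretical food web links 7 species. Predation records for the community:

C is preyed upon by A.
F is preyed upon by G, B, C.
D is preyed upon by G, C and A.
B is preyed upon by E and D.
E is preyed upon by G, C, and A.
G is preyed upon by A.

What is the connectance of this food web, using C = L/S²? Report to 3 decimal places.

C = 0.265

The web has S = 7 species and L = 13 feeding links.
C = L / S² = 13 / 49 = 0.2653 ≈ 0.265.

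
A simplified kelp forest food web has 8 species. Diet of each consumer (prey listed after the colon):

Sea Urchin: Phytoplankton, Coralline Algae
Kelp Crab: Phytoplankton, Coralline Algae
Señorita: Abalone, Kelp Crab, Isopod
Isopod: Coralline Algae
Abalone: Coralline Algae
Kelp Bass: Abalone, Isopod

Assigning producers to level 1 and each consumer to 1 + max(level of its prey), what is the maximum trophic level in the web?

Producers (level 1): Phytoplankton, Coralline Algae.
Coralline Algae → Abalone → Señorita gives Señorita level 3.
No species has a prey at level 3, so no species reaches level 4.

3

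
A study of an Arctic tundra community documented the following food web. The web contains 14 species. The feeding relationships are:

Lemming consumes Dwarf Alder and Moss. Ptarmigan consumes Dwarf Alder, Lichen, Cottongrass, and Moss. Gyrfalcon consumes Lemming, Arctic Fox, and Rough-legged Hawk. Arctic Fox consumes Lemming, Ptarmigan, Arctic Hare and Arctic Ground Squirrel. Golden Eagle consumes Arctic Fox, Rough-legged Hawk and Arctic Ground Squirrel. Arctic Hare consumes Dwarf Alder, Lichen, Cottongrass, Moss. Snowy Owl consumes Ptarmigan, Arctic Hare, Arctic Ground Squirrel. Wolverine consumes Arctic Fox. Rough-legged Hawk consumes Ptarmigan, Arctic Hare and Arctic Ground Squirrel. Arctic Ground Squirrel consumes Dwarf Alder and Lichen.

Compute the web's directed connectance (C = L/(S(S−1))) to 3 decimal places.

The web has S = 14 species and L = 29 feeding links.
C = L / (S(S−1)) = 29 / 182 = 0.1593 ≈ 0.159.

C = 0.159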